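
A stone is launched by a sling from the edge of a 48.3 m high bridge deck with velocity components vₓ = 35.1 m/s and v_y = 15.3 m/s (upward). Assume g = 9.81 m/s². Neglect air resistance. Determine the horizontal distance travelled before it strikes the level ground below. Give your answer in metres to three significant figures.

178 m

With up positive and y = 0 at the ground: y(t) = 48.3 + (15.30) t − 4.905 t². Setting y = 0 and taking the positive root: t = [15.30 + √(15.30² + 2·9.81·48.3)] / 9.81 = (15.30 + 34.38) / 9.81 = 5.064 s.
Horizontal distance: R = vₓ t = 35.10 × 5.064 = 177.7 m.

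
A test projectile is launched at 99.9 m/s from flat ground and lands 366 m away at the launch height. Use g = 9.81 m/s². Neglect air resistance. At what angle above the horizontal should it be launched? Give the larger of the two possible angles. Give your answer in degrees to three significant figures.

79.5°

R = v₀² sin 2θ / g gives sin 2θ = gR/v₀² = 9.81·366/99.9² = 0.3598.
2θ = 21.09° or 180° − 21.09° = 158.9°, so θ = 10.54° or 79.46°.
The larger angle is 79.46°.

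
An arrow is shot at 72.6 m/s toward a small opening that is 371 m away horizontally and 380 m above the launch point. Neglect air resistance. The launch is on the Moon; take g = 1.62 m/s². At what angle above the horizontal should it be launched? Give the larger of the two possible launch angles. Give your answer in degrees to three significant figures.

Trajectory: y = x tanθ − g x² (1 + tan²θ)/(2v₀²). With x = 371, y = 380, v₀ = 72.6, g = 1.62:
21.15 tan²θ − 371 tanθ + (401.2) = 0.
tanθ = [371 ± √(371² − 4 × 21.15 × (401.2))] / (2 × 21.15) = (371 ± 322.0) / 42.30, giving tanθ = 1.158 or 16.38.
θ = 49.18° or 86.51°; the larger is 86.51°.

86.5°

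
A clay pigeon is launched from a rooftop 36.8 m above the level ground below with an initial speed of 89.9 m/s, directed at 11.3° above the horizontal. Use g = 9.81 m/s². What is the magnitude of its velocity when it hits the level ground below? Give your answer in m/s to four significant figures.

93.83 m/s

Horizontal component vₓ = 89.90 cos 11.3° = 88.16 m/s; vertical v_y0 = 89.90 sin 11.3° = 17.62 m/s.
The projectile lands when y = 36.8 + (17.62) t − ½·9.81·t² = 0. Positive root: t = (17.62 + √(17.62² + 2·9.81·36.8)) / 9.81 = (17.62 + 32.13) / 9.81 = 5.071 s.
Vertical velocity at impact: v_y = v_y0 − g t = 17.62 − 9.81 × 5.071 = −32.13 m/s.
Speed: |v| = √(vₓ² + v_y²) = √(88.16² + 32.13²) = 93.83 m/s.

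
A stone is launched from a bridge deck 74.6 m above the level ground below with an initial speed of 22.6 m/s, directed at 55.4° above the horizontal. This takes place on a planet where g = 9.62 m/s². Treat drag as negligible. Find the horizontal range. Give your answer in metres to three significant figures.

Horizontal component vₓ = 22.60 cos 55.4° = 12.83 m/s; vertical v_y0 = 22.60 sin 55.4° = 18.60 m/s.
The projectile lands when y = 74.6 + (18.60) t − ½·9.62·t² = 0. Positive root: t = (18.60 + √(18.60² + 2·9.62·74.6)) / 9.62 = (18.60 + 42.21) / 9.62 = 6.321 s.
Horizontal distance: R = vₓ t = 12.83 × 6.321 = 81.12 m.

81.1 m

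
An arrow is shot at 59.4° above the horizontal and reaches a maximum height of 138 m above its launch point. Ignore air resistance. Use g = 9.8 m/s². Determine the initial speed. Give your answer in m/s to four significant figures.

60.42 m/s

At the peak v_y = 0, so v_y0 = √(2gH) = √(2 × 9.80 × 138) = 52.01 m/s.
v_y0 = v₀ sin θ ⇒ v₀ = 52.01 / sin 59.4° = 60.42 m/s.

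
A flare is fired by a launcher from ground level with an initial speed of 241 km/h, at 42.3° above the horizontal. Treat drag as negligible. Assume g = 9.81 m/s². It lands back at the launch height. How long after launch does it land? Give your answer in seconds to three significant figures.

9.19 s

Convert: 241 km/h = 241/3.6 = 66.94 m/s.
Components: vₓ = 66.94 cos 42.3° = 49.51 m/s, v_y0 = 66.94 sin 42.3° = 45.05 m/s.
Landing at launch height ⇒ T = 2 v_y0 / g = 2 × 45.05 / 9.81 = 9.185 s.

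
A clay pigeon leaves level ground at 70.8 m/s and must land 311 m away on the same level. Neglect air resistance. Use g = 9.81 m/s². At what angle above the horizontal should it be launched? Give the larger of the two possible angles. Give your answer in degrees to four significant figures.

71.25°

R = v₀² sin 2θ / g gives sin 2θ = gR/v₀² = 9.81·311/70.8² = 0.6086.
2θ = 37.49° or 180° − 37.49° = 142.5°, so θ = 18.75° or 71.25°.
The larger angle is 71.25°.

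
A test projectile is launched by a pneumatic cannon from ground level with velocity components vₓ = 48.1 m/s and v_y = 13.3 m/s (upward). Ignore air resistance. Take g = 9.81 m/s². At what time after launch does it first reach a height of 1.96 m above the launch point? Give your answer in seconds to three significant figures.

0.156 s

Require v_y0 t − ½ g t² = 1.96, i.e. 4.905 t² − 13.30 t + 1.96 = 0.
Quadratic formula: t = (13.30 ± √138.43) / 9.81 = (13.30 ± 11.77) / 9.81 → t = 0.1564 s or 2.555 s.
The first (ascending) time is 0.1564 s.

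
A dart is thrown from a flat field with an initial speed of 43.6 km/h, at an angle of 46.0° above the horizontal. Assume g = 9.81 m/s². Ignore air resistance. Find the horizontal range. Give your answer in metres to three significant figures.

Convert: 43.6 km/h = 43.6/3.6 = 12.11 m/s.
vₓ = 12.11 cos 46.0° = 8.413 m/s; v_y0 = 12.11 sin 46.0° = 8.712 m/s.
Time aloft: T = 2 v_y0 / g = 2 × 8.712 / 9.81 = 1.776 s.
Horizontal distance R = vₓ T = 8.413 × 1.776 = 14.94 m.

14.9 m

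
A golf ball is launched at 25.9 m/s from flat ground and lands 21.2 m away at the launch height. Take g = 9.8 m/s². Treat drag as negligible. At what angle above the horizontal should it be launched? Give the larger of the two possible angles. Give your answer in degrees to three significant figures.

R = v₀² sin 2θ / g gives sin 2θ = gR/v₀² = 9.80·21.2/25.9² = 0.3097.
2θ = 18.04° or 180° − 18.04° = 162.0°, so θ = 9.021° or 80.98°.
The larger angle is 80.98°.

81.0°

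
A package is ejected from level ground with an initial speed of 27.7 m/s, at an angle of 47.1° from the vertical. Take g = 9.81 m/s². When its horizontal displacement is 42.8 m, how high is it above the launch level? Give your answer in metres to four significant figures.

17.95 m

Components: vₓ = 27.70 sin 47.1° = 20.29 m/s, v_y0 = 27.70 cos 47.1° = 18.86 m/s.
x = vₓ t ⇒ t = 42.8/20.29 = 2.109 s.
Height: y = v_y0 t − ½ g t² = 18.86 × 2.109 − 4.905 × 2.109² = 39.77 − 21.82 = 17.95 m.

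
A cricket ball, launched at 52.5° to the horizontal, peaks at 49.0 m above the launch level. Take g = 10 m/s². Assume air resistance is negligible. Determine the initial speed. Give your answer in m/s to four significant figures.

At the peak v_y = 0, so v_y0 = √(2gH) = √(2 × 10.0 × 49.0) = 31.30 m/s.
v_y0 = v₀ sin θ ⇒ v₀ = 31.30 / sin 52.5° = 39.46 m/s.

39.46 m/s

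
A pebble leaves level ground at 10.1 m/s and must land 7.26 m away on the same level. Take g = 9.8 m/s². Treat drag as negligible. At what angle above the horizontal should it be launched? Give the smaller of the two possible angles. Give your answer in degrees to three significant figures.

Level-ground range R = v₀² sin(2θ)/g ⇒ sin(2θ) = gR/v₀² = 9.80 × 7.26 / 10.1² = 0.6975.
2θ = 44.22° or 180° − 44.22° = 135.8°, so θ = 22.11° or 67.89°.
The smaller angle is 22.11°.

22.1°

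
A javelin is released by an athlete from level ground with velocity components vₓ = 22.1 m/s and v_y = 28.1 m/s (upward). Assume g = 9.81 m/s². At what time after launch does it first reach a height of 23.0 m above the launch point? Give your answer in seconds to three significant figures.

0.989 s

Require v_y0 t − ½ g t² = 23.0, i.e. 4.905 t² − 28.10 t + 23.0 = 0.
t = [28.10 ± √(28.10² − 2·9.81·23.0)] / 9.81 = (28.10 ± 18.39) / 9.81, so t = 0.9894 s or t = 4.739 s.
The first (ascending) time is 0.9894 s.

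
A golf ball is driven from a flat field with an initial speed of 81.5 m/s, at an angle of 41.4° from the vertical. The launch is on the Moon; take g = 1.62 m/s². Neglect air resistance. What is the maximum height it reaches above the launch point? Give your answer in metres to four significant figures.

1154 m

Components: vₓ = 81.50 sin 41.4° = 53.90 m/s, v_y0 = 81.50 cos 41.4° = 61.13 m/s.
At the apex v_y = 0, so H = v_y0²/(2g) = 61.13²/3.240 = 1154 m.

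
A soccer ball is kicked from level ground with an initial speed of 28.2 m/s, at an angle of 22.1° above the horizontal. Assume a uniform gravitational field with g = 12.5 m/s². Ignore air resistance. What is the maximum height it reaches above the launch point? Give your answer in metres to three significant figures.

4.50 m

Components: vₓ = 28.20 cos 22.1° = 26.13 m/s, v_y0 = 28.20 sin 22.1° = 10.61 m/s.
Peak height H = v_y0² / (2g) = 112.56 / 25.00 = 4.502 m.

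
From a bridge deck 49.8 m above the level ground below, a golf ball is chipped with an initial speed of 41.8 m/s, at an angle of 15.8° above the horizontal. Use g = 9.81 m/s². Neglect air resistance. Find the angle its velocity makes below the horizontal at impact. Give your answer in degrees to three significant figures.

39.6°

Horizontal component vₓ = 41.80 cos 15.8° = 40.22 m/s; vertical v_y0 = 41.80 sin 15.8° = 11.38 m/s.
With up positive and y = 0 at the ground: y(t) = 49.8 + (11.38) t − 4.905 t². Setting y = 0 and taking the positive root: t = [11.38 + √(11.38² + 2·9.81·49.8)] / 9.81 = (11.38 + 33.27) / 9.81 = 4.551 s.
At impact: v_y = v_y0 − g t = −33.27 m/s; vₓ = 40.22 m/s.
Angle below horizontal: arctan(|v_y|/vₓ) = arctan(33.27/40.22) = 39.59°.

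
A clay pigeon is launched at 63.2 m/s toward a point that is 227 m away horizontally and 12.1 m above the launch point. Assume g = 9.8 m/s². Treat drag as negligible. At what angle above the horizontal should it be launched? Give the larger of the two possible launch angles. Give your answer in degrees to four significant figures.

Trajectory: y = x tanθ − g x² (1 + tan²θ)/(2v₀²). With x = 227, y = 12.1, v₀ = 63.2, g = 9.80:
63.21 tan²θ − 227 tanθ + (75.31) = 0.
tanθ = [227 ± √(227² − 4 × 63.21 × (75.31))] / (2 × 63.21) = (227 ± 180.2) / 126.4, giving tanθ = 0.3699 or 3.221.
θ = 20.30° or 72.75°; the larger is 72.75°.

72.75°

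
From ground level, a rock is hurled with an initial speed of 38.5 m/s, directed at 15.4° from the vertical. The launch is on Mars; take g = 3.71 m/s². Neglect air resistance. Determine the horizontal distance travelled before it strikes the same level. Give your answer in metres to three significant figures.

205 m

vₓ = 38.50 sin 15.4° = 10.22 m/s; v_y0 = 38.50 cos 15.4° = 37.12 m/s.
Flight time T = 2 v_y0 / g = 20.01 s.
Range: R = vₓ T = 10.22 × 20.01 = 204.6 m.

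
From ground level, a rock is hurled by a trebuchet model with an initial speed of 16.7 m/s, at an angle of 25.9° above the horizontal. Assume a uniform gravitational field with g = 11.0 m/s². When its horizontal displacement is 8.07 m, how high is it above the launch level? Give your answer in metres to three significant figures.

Resolve: vₓ = 16.70 cos 25.9° = 15.02 m/s and v_y0 = 16.70 sin 25.9° = 7.295 m/s.
At x = 8.07 m, t = x/vₓ = 8.07/15.02 = 0.5372 s.
Height: y = v_y0 t − ½ g t² = 7.295 × 0.5372 − 5.500 × 0.5372² = 3.919 − 1.587 = 2.331 m.

2.33 m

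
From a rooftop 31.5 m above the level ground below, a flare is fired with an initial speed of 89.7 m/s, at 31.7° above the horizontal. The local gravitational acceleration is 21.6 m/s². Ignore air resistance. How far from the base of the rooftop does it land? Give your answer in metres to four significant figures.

Resolve: vₓ = 89.70 cos 31.7° = 76.32 m/s and v_y0 = 89.70 sin 31.7° = 47.13 m/s.
With up positive and y = 0 at the ground: y(t) = 31.5 + (47.13) t − 10.80 t². Setting y = 0 and taking the positive root: t = [47.13 + √(47.13² + 2·21.6·31.5)] / 21.6 = (47.13 + 59.85) / 21.6 = 4.953 s.
Horizontal distance: R = vₓ t = 76.32 × 4.953 = 378.0 m.

378.0 m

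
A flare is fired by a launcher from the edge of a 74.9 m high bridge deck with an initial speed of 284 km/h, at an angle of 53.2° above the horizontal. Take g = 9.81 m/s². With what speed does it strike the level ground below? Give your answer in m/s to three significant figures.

87.7 m/s

Convert: 284 km/h = 284/3.6 = 78.89 m/s.
Horizontal component vₓ = 78.89 cos 53.2° = 47.26 m/s; vertical v_y0 = 78.89 sin 53.2° = 63.17 m/s.
Vertical motion (up positive, ground at y = 0): 4.905 t² − (63.17) t − 74.9 = 0, so t = (63.17 + √(63.17² + 2·9.81·74.9)) / 9.81 = (63.17 + 73.89) / 9.81 = 13.97 s.
Vertical velocity at impact: v_y = v_y0 − g t = 63.17 − 9.81 × 13.97 = −73.89 m/s.
Speed: |v| = √(vₓ² + v_y²) = √(47.26² + 73.89²) = 87.71 m/s.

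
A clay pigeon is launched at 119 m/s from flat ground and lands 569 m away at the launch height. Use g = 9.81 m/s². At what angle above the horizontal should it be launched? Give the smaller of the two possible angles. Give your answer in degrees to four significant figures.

11.61°

Level-ground range R = v₀² sin(2θ)/g ⇒ sin(2θ) = gR/v₀² = 9.81 × 569 / 119² = 0.3942.
2θ = 23.21° or 180° − 23.21° = 156.8°, so θ = 11.61° or 78.39°.
The smaller angle is 11.61°.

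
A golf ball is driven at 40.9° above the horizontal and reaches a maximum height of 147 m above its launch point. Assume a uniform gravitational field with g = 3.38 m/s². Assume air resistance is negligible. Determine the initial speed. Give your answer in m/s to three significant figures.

48.1 m/s

At the peak v_y = 0, so v_y0 = √(2gH) = √(2 × 3.38 × 147) = 31.52 m/s.
v_y0 = v₀ sin θ ⇒ v₀ = 31.52 / sin 40.9° = 48.15 m/s.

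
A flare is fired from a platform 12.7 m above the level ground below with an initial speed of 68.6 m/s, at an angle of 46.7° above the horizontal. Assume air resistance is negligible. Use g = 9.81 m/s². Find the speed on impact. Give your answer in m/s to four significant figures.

70.39 m/s

Components: vₓ = 68.60 cos 46.7° = 47.05 m/s, v_y0 = 68.60 sin 46.7° = 49.93 m/s.
The projectile lands when y = 12.7 + (49.93) t − ½·9.81·t² = 0. Positive root: t = (49.93 + √(49.93² + 2·9.81·12.7)) / 9.81 = (49.93 + 52.36) / 9.81 = 10.43 s.
Vertical velocity at impact: v_y = v_y0 − g t = 49.93 − 9.81 × 10.43 = −52.36 m/s.
Speed: |v| = √(vₓ² + v_y²) = √(47.05² + 52.36²) = 70.39 m/s.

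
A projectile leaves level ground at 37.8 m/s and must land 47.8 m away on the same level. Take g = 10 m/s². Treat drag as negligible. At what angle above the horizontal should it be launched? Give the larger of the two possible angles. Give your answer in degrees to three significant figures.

R = v₀² sin 2θ / g gives sin 2θ = gR/v₀² = 10.0·47.8/37.8² = 0.3345.
2θ = 19.54° or 180° − 19.54° = 160.5°, so θ = 9.772° or 80.23°.
The larger angle is 80.23°.

80.2°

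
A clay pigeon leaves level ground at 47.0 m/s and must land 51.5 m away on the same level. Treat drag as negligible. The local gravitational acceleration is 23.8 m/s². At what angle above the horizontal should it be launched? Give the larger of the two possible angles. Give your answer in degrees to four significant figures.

R = v₀² sin 2θ / g gives sin 2θ = gR/v₀² = 23.8·51.5/47.0² = 0.5549.
2θ = 33.70° or 180° − 33.70° = 146.3°, so θ = 16.85° or 73.15°.
The larger angle is 73.15°.

73.15°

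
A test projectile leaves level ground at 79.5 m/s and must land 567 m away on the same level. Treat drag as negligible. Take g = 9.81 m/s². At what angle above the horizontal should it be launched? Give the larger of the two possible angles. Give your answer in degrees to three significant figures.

59.2°

From R = (v₀²/g) sin 2θ: sin 2θ = 9.81 × 567 / 6320.2 = 0.8801.
2θ = 61.65° or 180° − 61.65° = 118.3°, so θ = 30.83° or 59.17°.
The larger angle is 59.17°.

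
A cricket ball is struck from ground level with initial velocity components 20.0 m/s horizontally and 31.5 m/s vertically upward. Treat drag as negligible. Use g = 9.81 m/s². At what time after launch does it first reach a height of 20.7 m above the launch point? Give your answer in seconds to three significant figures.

0.743 s

Set y = v_y0 t − ½ g t² = 20.7: 4.905 t² − 31.50 t + 20.7 = 0.
t = [31.50 ± √(31.50² − 2·9.81·20.7)] / 9.81 = (31.50 ± 24.21) / 9.81, so t = 0.7431 s or t = 5.679 s.
The first (ascending) time is 0.7431 s.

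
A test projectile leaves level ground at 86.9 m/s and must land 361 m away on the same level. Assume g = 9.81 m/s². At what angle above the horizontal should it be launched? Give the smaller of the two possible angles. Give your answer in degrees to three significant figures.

R = v₀² sin 2θ / g gives sin 2θ = gR/v₀² = 9.81·361/86.9² = 0.4690.
2θ = 27.97° or 180° − 27.97° = 152.0°, so θ = 13.98° or 76.02°.
The smaller angle is 13.98°.

14.0°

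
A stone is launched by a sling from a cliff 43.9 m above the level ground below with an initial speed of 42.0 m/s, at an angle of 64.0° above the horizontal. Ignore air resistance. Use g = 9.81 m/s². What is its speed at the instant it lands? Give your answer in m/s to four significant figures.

Horizontal component vₓ = 42.00 cos 64.0° = 18.41 m/s; vertical v_y0 = 42.00 sin 64.0° = 37.75 m/s.
The projectile lands when y = 43.9 + (37.75) t − ½·9.81·t² = 0. Positive root: t = (37.75 + √(37.75² + 2·9.81·43.9)) / 9.81 = (37.75 + 47.82) / 9.81 = 8.722 s.
Vertical velocity at impact: v_y = v_y0 − g t = 37.75 − 9.81 × 8.722 = −47.82 m/s.
Speed: |v| = √(vₓ² + v_y²) = √(18.41² + 47.82²) = 51.24 m/s.

51.24 m/s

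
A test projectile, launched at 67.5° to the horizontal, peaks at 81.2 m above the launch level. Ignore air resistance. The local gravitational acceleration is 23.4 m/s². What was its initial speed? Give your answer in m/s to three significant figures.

66.7 m/s

At the peak v_y = 0, so v_y0 = √(2gH) = √(2 × 23.4 × 81.2) = 61.65 m/s.
v_y0 = v₀ sin θ ⇒ v₀ = 61.65 / sin 67.5° = 66.72 m/s.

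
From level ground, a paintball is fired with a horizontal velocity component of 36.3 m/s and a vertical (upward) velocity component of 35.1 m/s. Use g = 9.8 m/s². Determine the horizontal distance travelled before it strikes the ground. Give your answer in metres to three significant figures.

260 m

Time aloft: T = 2 v_y0 / g = 2 × 35.10 / 9.80 = 7.163 s.
Range: R = vₓ T = 36.30 × 7.163 = 260.0 m.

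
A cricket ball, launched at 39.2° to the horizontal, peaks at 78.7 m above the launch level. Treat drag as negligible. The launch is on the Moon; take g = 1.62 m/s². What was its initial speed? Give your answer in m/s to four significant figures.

25.27 m/s

At the peak v_y = 0, so v_y0 = √(2gH) = √(2 × 1.62 × 78.7) = 15.97 m/s.
v_y0 = v₀ sin θ ⇒ v₀ = 15.97 / sin 39.2° = 25.27 m/s.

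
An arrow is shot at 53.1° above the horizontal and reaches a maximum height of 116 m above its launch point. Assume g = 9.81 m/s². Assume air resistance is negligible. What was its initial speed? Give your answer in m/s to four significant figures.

At the peak v_y = 0, so v_y0 = √(2gH) = √(2 × 9.81 × 116) = 47.71 m/s.
v_y0 = v₀ sin θ ⇒ v₀ = 47.71 / sin 53.1° = 59.66 m/s.

59.66 m/s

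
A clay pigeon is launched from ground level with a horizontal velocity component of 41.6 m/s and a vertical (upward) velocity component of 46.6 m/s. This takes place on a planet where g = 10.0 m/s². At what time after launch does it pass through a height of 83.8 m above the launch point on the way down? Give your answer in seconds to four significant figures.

6.886 s

Height y(t) = 46.60 t − 5.000 t² = 83.8 gives 5.000 t² − 46.60 t + 83.8 = 0.
t = [46.60 ± √(46.60² − 2·10.0·83.8)] / 10.0 = (46.60 ± 22.26) / 10.0, so t = 2.434 s or t = 6.886 s.
The descending-branch root is 6.886 s.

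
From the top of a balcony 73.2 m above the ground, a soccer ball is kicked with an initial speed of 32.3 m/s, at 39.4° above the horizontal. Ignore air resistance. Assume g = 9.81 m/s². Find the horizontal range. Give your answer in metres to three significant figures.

162 m

Horizontal component vₓ = 32.30 cos 39.4° = 24.96 m/s; vertical v_y0 = 32.30 sin 39.4° = 20.50 m/s.
Vertical motion (up positive, ground at y = 0): 4.905 t² − (20.50) t − 73.2 = 0, so t = (20.50 + √(20.50² + 2·9.81·73.2)) / 9.81 = (20.50 + 43.09) / 9.81 = 6.482 s.
Horizontal distance: R = vₓ t = 24.96 × 6.482 = 161.8 m.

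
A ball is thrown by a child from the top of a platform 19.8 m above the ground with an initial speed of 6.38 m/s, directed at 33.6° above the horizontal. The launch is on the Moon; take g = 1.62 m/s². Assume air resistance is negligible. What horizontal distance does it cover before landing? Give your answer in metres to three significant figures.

40.3 m

Horizontal component vₓ = 6.380 cos 33.6° = 5.314 m/s; vertical v_y0 = 6.380 sin 33.6° = 3.531 m/s.
With up positive and y = 0 at the ground: y(t) = 19.8 + (3.531) t − 0.8100 t². Setting y = 0 and taking the positive root: t = [3.531 + √(3.531² + 2·1.62·19.8)] / 1.62 = (3.531 + 8.753) / 1.62 = 7.583 s.
Horizontal distance: R = vₓ t = 5.314 × 7.583 = 40.29 m.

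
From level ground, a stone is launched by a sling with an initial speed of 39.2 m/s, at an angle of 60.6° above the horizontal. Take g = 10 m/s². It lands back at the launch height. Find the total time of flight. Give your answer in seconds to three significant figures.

vₓ = 39.20 cos 60.6° = 19.24 m/s; v_y0 = 39.20 sin 60.6° = 34.15 m/s.
It returns to y = 0 when t = 2 v_y0 / g = 2(34.15)/10.0 = 6.830 s.

6.83 s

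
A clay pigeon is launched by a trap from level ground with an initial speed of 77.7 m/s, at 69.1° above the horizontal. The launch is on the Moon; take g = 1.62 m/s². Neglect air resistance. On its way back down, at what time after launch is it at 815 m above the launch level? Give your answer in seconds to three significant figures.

Components: vₓ = 77.70 cos 69.1° = 27.72 m/s, v_y0 = 77.70 sin 69.1° = 72.59 m/s.
Height y(t) = 72.59 t − 0.8100 t² = 815 gives 0.8100 t² − 72.59 t + 815 = 0.
Quadratic formula: t = (72.59 ± √2628.4) / 1.62 = (72.59 ± 51.27) / 1.62 → t = 13.16 s or 76.45 s.
The descending-branch root is 76.45 s.

76.5 s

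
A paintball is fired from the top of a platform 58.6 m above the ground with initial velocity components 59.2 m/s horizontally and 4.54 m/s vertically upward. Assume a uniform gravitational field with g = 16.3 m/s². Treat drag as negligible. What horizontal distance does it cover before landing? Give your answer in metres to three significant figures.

Vertical motion (up positive, ground at y = 0): 8.150 t² − (4.540) t − 58.6 = 0, so t = (4.540 + √(4.540² + 2·16.3·58.6)) / 16.3 = (4.540 + 43.94) / 16.3 = 2.974 s.
Horizontal distance: R = vₓ t = 59.20 × 2.974 = 176.1 m.

176 m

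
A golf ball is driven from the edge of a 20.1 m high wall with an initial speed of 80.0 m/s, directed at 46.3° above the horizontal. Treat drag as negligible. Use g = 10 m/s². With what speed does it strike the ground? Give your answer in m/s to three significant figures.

Horizontal component vₓ = 80.00 cos 46.3° = 55.27 m/s; vertical v_y0 = 80.00 sin 46.3° = 57.84 m/s.
Vertical motion (up positive, ground at y = 0): 5.000 t² − (57.84) t − 20.1 = 0, so t = (57.84 + √(57.84² + 2·10.0·20.1)) / 10.0 = (57.84 + 61.21) / 10.0 = 11.91 s.
Vertical velocity at impact: v_y = v_y0 − g t = 57.84 − 10.0 × 11.91 = −61.21 m/s.
Speed: |v| = √(vₓ² + v_y²) = √(55.27² + 61.21²) = 82.47 m/s.

82.5 m/s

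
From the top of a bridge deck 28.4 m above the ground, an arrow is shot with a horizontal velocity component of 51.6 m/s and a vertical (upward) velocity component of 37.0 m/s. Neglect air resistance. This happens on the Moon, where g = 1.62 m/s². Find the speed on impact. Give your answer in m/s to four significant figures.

64.22 m/s

With up positive and y = 0 at the ground: y(t) = 28.4 + (37.00) t − 0.8100 t². Setting y = 0 and taking the positive root: t = [37.00 + √(37.00² + 2·1.62·28.4)] / 1.62 = (37.00 + 38.22) / 1.62 = 46.43 s.
Vertical velocity at impact: v_y = v_y0 − g t = 37.00 − 1.62 × 46.43 = −38.22 m/s.
Speed: |v| = √(vₓ² + v_y²) = √(51.60² + 38.22²) = 64.22 m/s.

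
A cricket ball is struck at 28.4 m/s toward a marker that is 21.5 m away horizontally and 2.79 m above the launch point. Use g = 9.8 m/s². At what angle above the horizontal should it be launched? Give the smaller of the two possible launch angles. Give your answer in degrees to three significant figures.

Trajectory: y = x tanθ − g x² (1 + tan²θ)/(2v₀²). With x = 21.5, y = 2.79, v₀ = 28.4, g = 9.80:
2.808 tan²θ − 21.5 tanθ + (5.598) = 0.
tanθ = [21.5 ± √(21.5² − 4 × 2.808 × (5.598))] / (2 × 2.808) = (21.5 ± 19.98) / 5.617, giving tanθ = 0.2699 or 7.386.
θ = 15.10° or 82.29°; the smaller is 15.10°.

15.1°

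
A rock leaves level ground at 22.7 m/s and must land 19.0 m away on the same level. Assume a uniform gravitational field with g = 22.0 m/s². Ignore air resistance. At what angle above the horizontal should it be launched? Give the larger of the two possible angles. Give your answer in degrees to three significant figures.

62.9°

R = v₀² sin 2θ / g gives sin 2θ = gR/v₀² = 22.0·19.0/22.7² = 0.8112.
2θ = 54.21° or 180° − 54.21° = 125.8°, so θ = 27.11° or 62.89°.
The larger angle is 62.89°.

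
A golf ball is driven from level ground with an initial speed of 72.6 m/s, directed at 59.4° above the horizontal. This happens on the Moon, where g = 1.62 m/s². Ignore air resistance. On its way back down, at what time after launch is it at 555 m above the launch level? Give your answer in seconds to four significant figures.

Resolve: vₓ = 72.60 cos 59.4° = 36.96 m/s and v_y0 = 72.60 sin 59.4° = 62.49 m/s.
Set y = v_y0 t − ½ g t² = 555: 0.8100 t² − 62.49 t + 555 = 0.
Quadratic formula: t = (62.49 ± √2106.8) / 1.62 = (62.49 ± 45.90) / 1.62 → t = 10.24 s or 66.91 s.
The descending-branch root is 66.91 s.

66.91 s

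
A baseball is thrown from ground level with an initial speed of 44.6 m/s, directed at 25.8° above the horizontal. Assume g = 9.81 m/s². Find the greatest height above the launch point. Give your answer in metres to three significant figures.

Components: vₓ = 44.60 cos 25.8° = 40.15 m/s, v_y0 = 44.60 sin 25.8° = 19.41 m/s.
Peak height H = v_y0² / (2g) = 376.80 / 19.62 = 19.20 m.

19.2 m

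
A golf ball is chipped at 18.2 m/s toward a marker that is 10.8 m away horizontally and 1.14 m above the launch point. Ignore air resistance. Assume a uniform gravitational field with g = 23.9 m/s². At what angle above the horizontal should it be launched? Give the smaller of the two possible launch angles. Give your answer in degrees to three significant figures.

33.8°

Trajectory: y = x tanθ − g x² (1 + tan²θ)/(2v₀²). With x = 10.8, y = 1.14, v₀ = 18.2, g = 23.9:
4.208 tan²θ − 10.8 tanθ + (5.348) = 0.
tanθ = [10.8 ± √(10.8² − 4 × 4.208 × (5.348))] / (2 × 4.208) = (10.8 ± 5.160) / 8.416, giving tanθ = 0.6702 or 1.896.
θ = 33.83° or 62.20°; the smaller is 33.83°.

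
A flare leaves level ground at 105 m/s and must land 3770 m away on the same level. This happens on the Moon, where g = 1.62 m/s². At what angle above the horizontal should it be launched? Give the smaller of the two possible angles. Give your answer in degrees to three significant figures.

From R = (v₀²/g) sin 2θ: sin 2θ = 1.62 × 3770 / 11025 = 0.5540.
2θ = 33.64° or 180° − 33.64° = 146.4°, so θ = 16.82° or 73.18°.
The smaller angle is 16.82°.

16.8°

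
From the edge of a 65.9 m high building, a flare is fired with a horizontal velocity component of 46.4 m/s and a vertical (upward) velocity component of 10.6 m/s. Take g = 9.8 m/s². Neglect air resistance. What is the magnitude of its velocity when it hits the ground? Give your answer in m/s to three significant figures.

Vertical motion (up positive, ground at y = 0): 4.900 t² − (10.60) t − 65.9 = 0, so t = (10.60 + √(10.60² + 2·9.80·65.9)) / 9.80 = (10.60 + 37.47) / 9.80 = 4.905 s.
Vertical velocity at impact: v_y = v_y0 − g t = 10.60 − 9.80 × 4.905 = −37.47 m/s.
Speed: |v| = √(vₓ² + v_y²) = √(46.40² + 37.47²) = 59.64 m/s.

59.6 m/s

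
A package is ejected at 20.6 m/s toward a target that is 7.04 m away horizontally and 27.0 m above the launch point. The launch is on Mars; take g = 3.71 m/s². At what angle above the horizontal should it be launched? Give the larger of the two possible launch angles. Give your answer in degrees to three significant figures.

Trajectory: y = x tanθ − g x² (1 + tan²θ)/(2v₀²). With x = 7.04, y = 27.0, v₀ = 20.6, g = 3.71:
0.2166 tan²θ − 7.04 tanθ + (27.22) = 0.
tanθ = [7.04 ± √(7.04² − 4 × 0.2166 × (27.22))] / (2 × 0.2166) = (7.04 ± 5.097) / 0.4333, giving tanθ = 4.485 or 28.01.
θ = 77.43° or 87.96°; the larger is 87.96°.

88.0°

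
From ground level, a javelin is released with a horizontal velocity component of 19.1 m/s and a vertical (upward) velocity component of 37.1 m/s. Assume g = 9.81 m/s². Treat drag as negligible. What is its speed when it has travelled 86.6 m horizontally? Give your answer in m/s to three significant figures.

20.5 m/s

At x = 86.6 m, t = x/vₓ = 86.6/19.10 = 4.534 s.
Vertical velocity there: v_y = v_y0 − g t = 37.10 − 9.81 × 4.534 = −7.379 m/s.
Speed: √(vₓ² + v_y²) = √(19.10² + 7.379²) = 20.48 m/s.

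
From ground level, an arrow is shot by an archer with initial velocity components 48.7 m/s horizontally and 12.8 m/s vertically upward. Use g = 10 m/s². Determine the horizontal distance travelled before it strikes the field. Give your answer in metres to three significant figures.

Time aloft: T = 2 v_y0 / g = 2 × 12.80 / 10.0 = 2.560 s.
Range: R = vₓ T = 48.70 × 2.560 = 124.7 m.

125 m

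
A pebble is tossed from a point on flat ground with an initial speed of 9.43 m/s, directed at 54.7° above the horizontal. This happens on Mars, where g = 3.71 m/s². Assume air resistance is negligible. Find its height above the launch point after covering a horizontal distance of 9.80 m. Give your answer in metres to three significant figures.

Horizontal component vₓ = 9.430 cos 54.7° = 5.449 m/s; vertical v_y0 = 9.430 sin 54.7° = 7.696 m/s.
x = vₓ t ⇒ t = 9.80/5.449 = 1.798 s.
Height: y = v_y0 t − ½ g t² = 7.696 × 1.798 − 1.855 × 1.798² = 13.84 − 6.000 = 7.841 m.

7.84 m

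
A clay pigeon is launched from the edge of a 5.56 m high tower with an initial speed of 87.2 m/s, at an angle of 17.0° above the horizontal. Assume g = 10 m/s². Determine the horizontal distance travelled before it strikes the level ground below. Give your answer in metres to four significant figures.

442.7 m

Horizontal component vₓ = 87.20 cos 17.0° = 83.39 m/s; vertical v_y0 = 87.20 sin 17.0° = 25.49 m/s.
The projectile lands when y = 5.56 + (25.49) t − ½·10.0·t² = 0. Positive root: t = (25.49 + √(25.49² + 2·10.0·5.56)) / 10.0 = (25.49 + 27.59) / 10.0 = 5.308 s.
Horizontal distance: R = vₓ t = 83.39 × 5.308 = 442.7 m.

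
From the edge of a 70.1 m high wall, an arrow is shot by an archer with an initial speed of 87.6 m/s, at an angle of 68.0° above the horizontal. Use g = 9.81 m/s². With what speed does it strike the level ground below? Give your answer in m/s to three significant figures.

95.1 m/s

vₓ = 87.60 cos 68.0° = 32.82 m/s; v_y0 = 87.60 sin 68.0° = 81.22 m/s.
Vertical motion (up positive, ground at y = 0): 4.905 t² − (81.22) t − 70.1 = 0, so t = (81.22 + √(81.22² + 2·9.81·70.1)) / 9.81 = (81.22 + 89.29) / 9.81 = 17.38 s.
Vertical velocity at impact: v_y = v_y0 − g t = 81.22 − 9.81 × 17.38 = −89.29 m/s.
Speed: |v| = √(vₓ² + v_y²) = √(32.82² + 89.29²) = 95.13 m/s.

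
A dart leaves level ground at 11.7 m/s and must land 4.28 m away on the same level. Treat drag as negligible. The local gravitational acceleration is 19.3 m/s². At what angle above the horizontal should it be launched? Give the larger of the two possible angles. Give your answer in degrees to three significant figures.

71.4°

From R = (v₀²/g) sin 2θ: sin 2θ = 19.3 × 4.28 / 136.89 = 0.6034.
2θ = 37.12° or 180° − 37.12° = 142.9°, so θ = 18.56° or 71.44°.
The larger angle is 71.44°.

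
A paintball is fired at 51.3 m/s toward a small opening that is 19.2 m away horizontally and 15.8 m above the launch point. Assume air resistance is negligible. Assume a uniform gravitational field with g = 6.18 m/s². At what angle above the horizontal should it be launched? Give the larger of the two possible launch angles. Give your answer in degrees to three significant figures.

Trajectory: y = x tanθ − g x² (1 + tan²θ)/(2v₀²). With x = 19.2, y = 15.8, v₀ = 51.3, g = 6.18:
0.4328 tan²θ − 19.2 tanθ + (16.23) = 0.
tanθ = [19.2 ± √(19.2² − 4 × 0.4328 × (16.23))] / (2 × 0.4328) = (19.2 ± 18.45) / 0.8657, giving tanθ = 0.8622 or 43.50.
θ = 40.77° or 88.68°; the larger is 88.68°.

88.7°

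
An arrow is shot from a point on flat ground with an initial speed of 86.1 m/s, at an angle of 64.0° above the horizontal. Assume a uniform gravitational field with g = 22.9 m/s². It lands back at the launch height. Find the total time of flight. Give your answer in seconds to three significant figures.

Horizontal component vₓ = 86.10 cos 64.0° = 37.74 m/s; vertical v_y0 = 86.10 sin 64.0° = 77.39 m/s.
Landing at launch height ⇒ T = 2 v_y0 / g = 2 × 77.39 / 22.9 = 6.759 s.

6.76 s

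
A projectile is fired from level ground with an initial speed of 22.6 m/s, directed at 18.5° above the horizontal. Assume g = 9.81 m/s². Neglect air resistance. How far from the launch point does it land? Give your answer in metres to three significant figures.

Horizontal component vₓ = 22.60 cos 18.5° = 21.43 m/s; vertical v_y0 = 22.60 sin 18.5° = 7.171 m/s.
Flight time T = 2 v_y0 / g = 1.462 s.
Range: R = vₓ T = 21.43 × 1.462 = 31.33 m.

31.3 m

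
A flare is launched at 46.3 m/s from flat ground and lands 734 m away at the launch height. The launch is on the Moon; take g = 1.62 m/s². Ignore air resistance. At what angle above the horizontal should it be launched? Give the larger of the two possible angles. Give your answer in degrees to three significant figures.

From R = (v₀²/g) sin 2θ: sin 2θ = 1.62 × 734 / 2143.7 = 0.5547.
2θ = 33.69° or 180° − 33.69° = 146.3°, so θ = 16.84° or 73.16°.
The larger angle is 73.16°.

73.2°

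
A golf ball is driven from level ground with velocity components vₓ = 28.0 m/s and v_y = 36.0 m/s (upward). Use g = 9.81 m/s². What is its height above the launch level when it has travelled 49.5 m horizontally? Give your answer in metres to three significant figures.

48.3 m

At x = 49.5 m, t = x/vₓ = 49.5/28.00 = 1.768 s.
Height: y = v_y0 t − ½ g t² = 36.00 × 1.768 − 4.905 × 1.768² = 63.64 − 15.33 = 48.31 m.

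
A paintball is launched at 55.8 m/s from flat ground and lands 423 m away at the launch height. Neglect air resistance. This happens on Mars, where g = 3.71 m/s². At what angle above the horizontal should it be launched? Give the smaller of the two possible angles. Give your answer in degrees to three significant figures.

15.1°

Level-ground range R = v₀² sin(2θ)/g ⇒ sin(2θ) = gR/v₀² = 3.71 × 423 / 55.8² = 0.5040.
2θ = 30.27° or 180° − 30.27° = 149.7°, so θ = 15.13° or 74.87°.
The smaller angle is 15.13°.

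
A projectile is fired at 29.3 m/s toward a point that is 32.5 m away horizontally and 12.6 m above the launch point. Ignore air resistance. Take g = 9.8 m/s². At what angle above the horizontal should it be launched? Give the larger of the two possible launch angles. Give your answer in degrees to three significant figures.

78.1°

Trajectory: y = x tanθ − g x² (1 + tan²θ)/(2v₀²). With x = 32.5, y = 12.6, v₀ = 29.3, g = 9.80:
6.029 tan²θ − 32.5 tanθ + (18.63) = 0.
tanθ = [32.5 ± √(32.5² − 4 × 6.029 × (18.63))] / (2 × 6.029) = (32.5 ± 24.64) / 12.06, giving tanθ = 0.6521 or 4.739.
θ = 33.11° or 78.08°; the larger is 78.08°.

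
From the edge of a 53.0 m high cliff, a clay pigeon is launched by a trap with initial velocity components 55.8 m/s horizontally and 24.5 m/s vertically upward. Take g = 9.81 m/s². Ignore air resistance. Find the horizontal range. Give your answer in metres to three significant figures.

370 m

With up positive and y = 0 at the ground: y(t) = 53.0 + (24.50) t − 4.905 t². Setting y = 0 and taking the positive root: t = [24.50 + √(24.50² + 2·9.81·53.0)] / 9.81 = (24.50 + 40.50) / 9.81 = 6.626 s.
Horizontal distance: R = vₓ t = 55.80 × 6.626 = 369.7 m.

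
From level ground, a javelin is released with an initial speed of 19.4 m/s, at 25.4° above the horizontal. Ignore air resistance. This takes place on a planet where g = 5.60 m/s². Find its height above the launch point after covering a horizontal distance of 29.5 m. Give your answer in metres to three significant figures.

6.07 m

Resolve: vₓ = 19.40 cos 25.4° = 17.52 m/s and v_y0 = 19.40 sin 25.4° = 8.321 m/s.
Time to reach x = 29.5 m: t = x/vₓ = 29.5/17.52 = 1.683 s.
Height: y = v_y0 t − ½ g t² = 8.321 × 1.683 − 2.800 × 1.683² = 14.01 − 7.934 = 6.073 m.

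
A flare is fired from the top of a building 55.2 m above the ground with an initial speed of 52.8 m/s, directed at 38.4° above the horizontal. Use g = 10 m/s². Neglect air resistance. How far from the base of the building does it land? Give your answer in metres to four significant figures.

Horizontal component vₓ = 52.80 cos 38.4° = 41.38 m/s; vertical v_y0 = 52.80 sin 38.4° = 32.80 m/s.
Vertical motion (up positive, ground at y = 0): 5.000 t² − (32.80) t − 55.2 = 0, so t = (32.80 + √(32.80² + 2·10.0·55.2)) / 10.0 = (32.80 + 46.69) / 10.0 = 7.948 s.
Horizontal distance: R = vₓ t = 41.38 × 7.948 = 328.9 m.

328.9 m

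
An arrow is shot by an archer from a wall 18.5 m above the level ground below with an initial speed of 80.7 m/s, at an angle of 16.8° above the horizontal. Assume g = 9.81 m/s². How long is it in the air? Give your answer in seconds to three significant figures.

5.45 s

Components: vₓ = 80.70 cos 16.8° = 77.26 m/s, v_y0 = 80.70 sin 16.8° = 23.32 m/s.
Vertical motion (up positive, ground at y = 0): 4.905 t² − (23.32) t − 18.5 = 0, so t = (23.32 + √(23.32² + 2·9.81·18.5)) / 9.81 = (23.32 + 30.12) / 9.81 = 5.448 s.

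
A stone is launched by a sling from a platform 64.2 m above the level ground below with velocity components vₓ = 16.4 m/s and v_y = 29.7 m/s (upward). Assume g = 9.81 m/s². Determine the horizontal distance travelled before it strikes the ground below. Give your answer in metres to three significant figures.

Vertical motion (up positive, ground at y = 0): 4.905 t² − (29.70) t − 64.2 = 0, so t = (29.70 + √(29.70² + 2·9.81·64.2)) / 9.81 = (29.70 + 46.28) / 9.81 = 7.745 s.
Horizontal distance: R = vₓ t = 16.40 × 7.745 = 127.0 m.

127 m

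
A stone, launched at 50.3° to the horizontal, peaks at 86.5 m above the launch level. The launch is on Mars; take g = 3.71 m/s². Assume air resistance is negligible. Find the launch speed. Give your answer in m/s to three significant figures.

32.9 m/s

At the peak v_y = 0, so v_y0 = √(2gH) = √(2 × 3.71 × 86.5) = 25.33 m/s.
v_y0 = v₀ sin θ ⇒ v₀ = 25.33 / sin 50.3° = 32.93 m/s.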